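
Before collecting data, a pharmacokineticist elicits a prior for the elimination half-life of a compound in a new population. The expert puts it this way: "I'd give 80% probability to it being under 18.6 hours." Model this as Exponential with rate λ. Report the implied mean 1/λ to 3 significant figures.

P(T < 18.6) = 1 − e^(−λ·18.6) = 0.8, so λ = −ln(1−0.8)/18.6 = −ln(0.2)/18.6 = 0.0865.
Mean = 1/λ = 11.6 hours.

mean ≈ 11.6 hours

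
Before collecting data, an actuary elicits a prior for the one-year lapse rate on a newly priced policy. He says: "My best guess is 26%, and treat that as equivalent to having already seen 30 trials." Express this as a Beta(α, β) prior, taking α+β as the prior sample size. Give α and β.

α = 7.8, β = 22.2

Under the effective-sample-size interpretation, Beta(α, β) has prior mean α/(α+β) and prior sample size α+β.
So α+β = 30 and α/(α+β) = 0.26, giving α = 0.26·30 = 7.8 and β = 30 − 7.8 = 22.2.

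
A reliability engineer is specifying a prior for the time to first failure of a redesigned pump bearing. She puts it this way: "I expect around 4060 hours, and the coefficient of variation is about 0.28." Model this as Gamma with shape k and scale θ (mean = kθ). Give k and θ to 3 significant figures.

k ≈ 12.8, θ ≈ 318

For Gamma(k, scale θ): mean = kθ, variance = kθ², so CV = 1/√k.
CV = 0.28, hence k = 1/CV² = 12.8.
Then θ = mean/k = 4060/12.8 = 318.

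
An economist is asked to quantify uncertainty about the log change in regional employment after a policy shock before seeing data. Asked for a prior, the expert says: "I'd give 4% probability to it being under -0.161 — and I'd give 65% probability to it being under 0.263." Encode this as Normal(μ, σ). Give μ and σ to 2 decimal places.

The p-quantile of Normal(μ,σ) is μ + z_p·σ, with z_{0.04} = -1.751 and z_{0.65} = 0.3853.
Eliminate σ: μ = (z₂·x₁ − z₁·x₂)/(z₂ − z₁) = (0.3853·-0.161 − (-1.751)·0.263)/2.136 = 0.19.
Then σ = (x₂ − x₁)/(z₂ − z₁) = (0.263 − -0.161)/2.136 = 0.20.

μ = 0.19, σ = 0.20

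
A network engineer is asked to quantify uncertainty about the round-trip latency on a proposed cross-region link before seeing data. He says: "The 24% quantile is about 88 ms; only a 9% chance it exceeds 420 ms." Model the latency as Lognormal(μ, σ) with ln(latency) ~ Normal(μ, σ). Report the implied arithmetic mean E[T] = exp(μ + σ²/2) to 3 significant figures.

E[T] ≈ 202 ms

If T ~ Lognormal(μ,σ) then ln T ~ Normal(μ,σ), so the p-quantile of ln T is μ + z_p·σ.
ln(88) = 4.477 and ln(420) = 6.04; z_{0.24} = -0.7063, z_{0.91} = 1.341.
σ = (6.04 − 4.477)/(1.341 − (-0.7063)) = 0.763.
μ = 4.477 − (-0.7063)·0.763 = 5.017.
E[T] = exp(μ + σ²/2) = exp(5.017 + 0.2915) = 202 ms.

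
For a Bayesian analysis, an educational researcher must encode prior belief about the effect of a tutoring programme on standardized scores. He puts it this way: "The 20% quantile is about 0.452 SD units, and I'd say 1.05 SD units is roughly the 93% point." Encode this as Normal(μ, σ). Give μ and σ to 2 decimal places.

μ = 0.67, σ = 0.26

For Normal(μ,σ), the p-quantile is μ + z_p·σ. Here z_{0.2} = -0.8416, z_{0.93} = 1.476.
So 0.452 = μ − 0.8416σ and 1.05 = μ + 1.476σ.
Subtracting: σ = (1.05 − 0.452)/(1.476 − (-0.8416)) = 0.26.
Then μ = 0.452 − (-0.8416)·0.26 = 0.67.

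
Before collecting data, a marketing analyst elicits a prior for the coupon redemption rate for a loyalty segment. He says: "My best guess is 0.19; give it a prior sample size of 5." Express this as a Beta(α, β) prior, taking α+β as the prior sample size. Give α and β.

Under the effective-sample-size interpretation, Beta(α, β) has prior mean α/(α+β) and prior sample size α+β.
So α+β = 5 and α/(α+β) = 0.19, giving α = 0.19·5 = 0.95 and β = 5 − 0.95 = 4.05.

α = 0.95, β = 4.05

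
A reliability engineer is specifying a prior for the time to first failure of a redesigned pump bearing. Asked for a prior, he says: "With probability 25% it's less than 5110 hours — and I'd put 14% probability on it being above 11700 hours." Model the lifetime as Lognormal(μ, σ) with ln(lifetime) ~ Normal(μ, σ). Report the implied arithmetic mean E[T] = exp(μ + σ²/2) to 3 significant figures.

E[T] ≈ 7850 hours

If T ~ Lognormal(μ,σ) then ln T ~ Normal(μ,σ), so the p-quantile of ln T is μ + z_p·σ.
ln(5110) = 8.539 and ln(11700) = 9.367; z_{0.25} = -0.6745, z_{0.86} = 1.08.
σ = (9.367 − 8.539)/(1.08 − (-0.6745)) = 0.472.
μ = 8.539 − (-0.6745)·0.472 = 8.857.
E[T] = exp(μ + σ²/2) = exp(8.857 + 0.1114) = 7850 hours.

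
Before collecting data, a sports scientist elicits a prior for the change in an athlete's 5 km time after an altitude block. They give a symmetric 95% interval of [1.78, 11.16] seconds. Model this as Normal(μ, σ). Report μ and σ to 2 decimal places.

A symmetric 95% interval runs μ ± z·σ with z = 1.96.
Half-width = 4.69, so σ = 4.69/1.96 = 2.39.
μ is the interval midpoint, 6.47.

μ = 6.47, σ = 2.39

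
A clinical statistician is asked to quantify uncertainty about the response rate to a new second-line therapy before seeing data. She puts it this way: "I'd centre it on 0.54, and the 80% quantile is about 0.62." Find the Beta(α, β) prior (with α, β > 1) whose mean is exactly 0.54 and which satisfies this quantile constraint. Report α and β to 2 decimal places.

α ≈ 15.01, β ≈ 12.79

With mean 0.54 fixed, write α = 0.54s, β = 0.46s where s = α+β.
Need P(θ < 0.62) = 0.8 under Beta(0.54s, 0.46s). Normal approximation: (q−m)/√(m(1−m)/s) ≈ z_{0.8} = 0.842, so s ≈ 0.54·0.46·(0.842)²/(0.62−0.54)² = 27.5.
At s = 27.5: P(θ<0.62) ≈ 0.799. Adjusting to match 0.8 gives s ≈ 27.81.
So α = 0.54·27.81 ≈ 15.01, β = 0.46·27.81 ≈ 12.79.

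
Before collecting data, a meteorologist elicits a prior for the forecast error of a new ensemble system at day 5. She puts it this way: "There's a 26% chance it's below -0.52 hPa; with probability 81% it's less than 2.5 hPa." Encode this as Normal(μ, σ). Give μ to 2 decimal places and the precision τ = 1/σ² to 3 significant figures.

μ = 0.76, τ = 0.254

The p-quantile of Normal(μ,σ) is μ + z_p·σ, with z_{0.26} = -0.6433 and z_{0.81} = 0.8779.
Eliminate σ: μ = (z₂·x₁ − z₁·x₂)/(z₂ − z₁) = (0.8779·-0.52 − (-0.6433)·2.5)/1.521 = 0.76.
Then σ = (x₂ − x₁)/(z₂ − z₁) = (2.5 − -0.52)/1.521 = 1.99.
Precision τ = 1/σ² = 1/1.985² = 0.254.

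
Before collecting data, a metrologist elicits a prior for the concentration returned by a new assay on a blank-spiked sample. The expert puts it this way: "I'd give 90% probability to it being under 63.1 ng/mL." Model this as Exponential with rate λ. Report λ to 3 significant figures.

λ ≈ 0.0365

P(T < 63.1) = 1 − e^(−λ·63.1) = 0.9, so λ = −ln(1−0.9)/63.1 = −ln(0.1)/63.1 = 0.0365.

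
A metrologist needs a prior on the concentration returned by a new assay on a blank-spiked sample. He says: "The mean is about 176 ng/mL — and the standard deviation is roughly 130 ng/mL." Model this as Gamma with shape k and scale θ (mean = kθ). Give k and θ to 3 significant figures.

k ≈ 1.83, θ ≈ 96

For Gamma(k, scale θ): mean = kθ, variance = kθ², so CV = 1/√k.
CV = SD/mean = 130/176 = 0.7386, hence k = 1/CV² = 1.83.
Then θ = mean/k = 176/1.83 = 96.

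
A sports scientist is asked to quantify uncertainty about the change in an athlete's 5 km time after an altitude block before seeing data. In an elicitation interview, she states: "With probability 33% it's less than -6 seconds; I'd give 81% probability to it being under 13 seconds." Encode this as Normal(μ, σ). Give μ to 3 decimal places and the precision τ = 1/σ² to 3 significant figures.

The p-quantile of Normal(μ,σ) is μ + z_p·σ, with z_{0.33} = -0.4399 and z_{0.81} = 0.8779.
Eliminate σ: μ = (z₂·x₁ − z₁·x₂)/(z₂ − z₁) = (0.8779·-6 − (-0.4399)·13)/1.318 = 0.343.
Then σ = (x₂ − x₁)/(z₂ − z₁) = (13 − -6)/1.318 = 14.418.
Precision τ = 1/σ² = 1/14.42² = 0.00481.

μ = 0.343, τ = 0.00481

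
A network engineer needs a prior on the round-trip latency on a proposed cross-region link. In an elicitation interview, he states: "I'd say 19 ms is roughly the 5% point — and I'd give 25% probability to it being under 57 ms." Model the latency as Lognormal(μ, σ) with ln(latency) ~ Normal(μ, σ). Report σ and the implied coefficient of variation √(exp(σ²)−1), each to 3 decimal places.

σ ≈ 1.132, CV ≈ 1.613

If T ~ Lognormal(μ,σ) then ln T ~ Normal(μ,σ), so the p-quantile of ln T is μ + z_p·σ.
ln(19) = 2.944 and ln(57) = 4.043; z_{0.05} = -1.645, z_{0.25} = -0.6745.
σ = (4.043 − 2.944)/(-0.6745 − (-1.645)) = 1.132.
μ = 2.944 − (-1.645)·1.132 = 4.807.
CV = √(exp(σ²)−1) = √(exp(1.2818)−1) = 1.613.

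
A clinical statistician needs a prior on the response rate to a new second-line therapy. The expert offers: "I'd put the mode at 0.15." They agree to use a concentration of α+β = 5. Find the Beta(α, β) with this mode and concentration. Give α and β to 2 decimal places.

α = 1.45, β = 3.55

For α,β > 1 the Beta mode is (α−1)/(α+β−2). With α+β = 5, the mode is (α−1)/3.
Set (α−1)/3 = 0.15 → α = 1 + 0.15·3 = 1.45.
β = 5 − α = 3.55.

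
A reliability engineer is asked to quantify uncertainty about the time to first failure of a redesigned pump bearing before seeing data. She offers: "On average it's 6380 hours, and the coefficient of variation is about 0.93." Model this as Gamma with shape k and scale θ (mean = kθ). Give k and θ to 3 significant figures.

For Gamma(k, scale θ): mean = kθ, variance = kθ², so CV = 1/√k.
CV = 0.93, hence k = 1/CV² = 1.16.
Then θ = mean/k = 6380/1.16 = 5520.

k ≈ 1.16, θ ≈ 5520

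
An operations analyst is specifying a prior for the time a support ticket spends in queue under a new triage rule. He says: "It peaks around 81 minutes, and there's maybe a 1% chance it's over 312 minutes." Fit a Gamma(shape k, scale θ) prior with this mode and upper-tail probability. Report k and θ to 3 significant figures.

Gamma(k,θ) with k>1 has mode (k−1)θ, so θ = 81/(k−1).
Need P(X < 312) = 0.99 with θ tied to k this way. Start at k = 2, θ = 81: P(X<312) ≈ 0.897.
Too low — raise k to concentrate. Iterating converges to k ≈ 3.32.
Then θ = 81/(3.32−1) ≈ 34.9.

k ≈ 3.32, θ ≈ 34.9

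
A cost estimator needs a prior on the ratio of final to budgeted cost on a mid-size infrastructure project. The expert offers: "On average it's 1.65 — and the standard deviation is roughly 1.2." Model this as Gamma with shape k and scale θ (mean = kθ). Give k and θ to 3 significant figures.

k ≈ 1.89, θ ≈ 0.873

For Gamma(k, scale θ): mean = kθ, variance = kθ², so CV = 1/√k.
CV = SD/mean = 1.2/1.65 = 0.7273, hence k = 1/CV² = 1.89.
Then θ = mean/k = 1.65/1.89 = 0.873.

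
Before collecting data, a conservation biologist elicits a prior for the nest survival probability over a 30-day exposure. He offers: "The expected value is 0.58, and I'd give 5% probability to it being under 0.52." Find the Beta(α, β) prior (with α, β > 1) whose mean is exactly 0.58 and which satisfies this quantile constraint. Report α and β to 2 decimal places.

With mean 0.58 fixed, write α = 0.58s, β = 0.42s where s = α+β.
Need P(θ < 0.52) = 0.05 under Beta(0.58s, 0.42s). Normal approximation: (q−m)/√(m(1−m)/s) ≈ z_{0.05} = -1.64, so s ≈ 0.58·0.42·(-1.64)²/(0.52−0.58)² = 183.1.
At s = 183.1: P(θ<0.52) ≈ 0.051. Adjusting to match 0.05 gives s ≈ 185.24.
So α = 0.58·185.24 ≈ 107.44, β = 0.42·185.24 ≈ 77.80.

α ≈ 107.44, β ≈ 77.80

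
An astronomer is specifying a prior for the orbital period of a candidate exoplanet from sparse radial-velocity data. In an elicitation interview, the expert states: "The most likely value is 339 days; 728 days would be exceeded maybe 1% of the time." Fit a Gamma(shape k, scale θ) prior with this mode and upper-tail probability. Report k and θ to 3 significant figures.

k ≈ 9.29, θ ≈ 40.9

Gamma(k,θ) with k>1 has mode (k−1)θ, so θ = 339/(k−1).
Need P(X < 728) = 0.99 with θ tied to k this way. Start at k = 2, θ = 339: P(X<728) ≈ 0.632.
Too low — raise k to concentrate. Iterating converges to k ≈ 9.29.
Then θ = 339/(9.29−1) ≈ 40.9.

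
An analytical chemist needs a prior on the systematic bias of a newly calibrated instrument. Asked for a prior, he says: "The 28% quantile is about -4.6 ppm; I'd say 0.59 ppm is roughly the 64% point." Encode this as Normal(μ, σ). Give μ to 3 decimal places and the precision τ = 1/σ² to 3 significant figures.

μ = -1.386, τ = 0.0329

For Normal(μ,σ), the p-quantile is μ + z_p·σ. Here z_{0.28} = -0.5828, z_{0.64} = 0.3585.
So -4.6 = μ − 0.5828σ and 0.59 = μ + 0.3585σ.
Subtracting: σ = (0.59 − -4.6)/(0.3585 − (-0.5828)) = 5.514.
Then μ = -4.6 − (-0.5828)·5.514 = -1.386.
Precision τ = 1/σ² = 1/5.514² = 0.0329.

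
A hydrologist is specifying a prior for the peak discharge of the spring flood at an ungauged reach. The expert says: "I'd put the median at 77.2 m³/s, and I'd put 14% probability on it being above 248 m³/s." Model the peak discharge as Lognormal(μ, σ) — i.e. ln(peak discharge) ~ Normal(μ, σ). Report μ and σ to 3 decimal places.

μ ≈ 4.346, σ ≈ 1.080

If T ~ Lognormal(μ,σ) then ln T ~ Normal(μ,σ), so the p-quantile of ln T is μ + z_p·σ.
ln(77.2) = 4.346 and ln(248) = 5.513; z_{0.5} = 0, z_{0.86} = 1.08.
σ = (5.513 − 4.346)/(1.08 − (0)) = 1.080.
μ = 4.346 − (0)·1.080 = 4.346.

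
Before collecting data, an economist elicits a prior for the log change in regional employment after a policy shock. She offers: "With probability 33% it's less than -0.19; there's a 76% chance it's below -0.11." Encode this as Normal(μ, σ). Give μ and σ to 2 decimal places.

For Normal(μ,σ), the p-quantile is μ + z_p·σ. Here z_{0.33} = -0.4399, z_{0.76} = 0.7063.
So -0.19 = μ − 0.4399σ and -0.11 = μ + 0.7063σ.
Subtracting: σ = (-0.11 − -0.19)/(0.7063 − (-0.4399)) = 0.07.
Then μ = -0.19 − (-0.4399)·0.07 = -0.16.

μ = -0.16, σ = 0.07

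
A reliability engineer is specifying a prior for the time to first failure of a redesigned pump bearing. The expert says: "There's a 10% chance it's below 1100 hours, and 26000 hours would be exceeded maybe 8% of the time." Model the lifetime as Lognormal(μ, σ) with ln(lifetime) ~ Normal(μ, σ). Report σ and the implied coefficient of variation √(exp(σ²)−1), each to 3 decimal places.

σ ≈ 1.177, CV ≈ 1.732

If T ~ Lognormal(μ,σ) then ln T ~ Normal(μ,σ), so the p-quantile of ln T is μ + z_p·σ.
ln(1100) = 7.003 and ln(26000) = 10.17; z_{0.1} = -1.282, z_{0.92} = 1.405.
σ = (10.17 − 7.003)/(1.405 − (-1.282)) = 1.177.
μ = 7.003 − (-1.282)·1.177 = 8.512.
CV = √(exp(σ²)−1) = √(exp(1.3859)−1) = 1.732.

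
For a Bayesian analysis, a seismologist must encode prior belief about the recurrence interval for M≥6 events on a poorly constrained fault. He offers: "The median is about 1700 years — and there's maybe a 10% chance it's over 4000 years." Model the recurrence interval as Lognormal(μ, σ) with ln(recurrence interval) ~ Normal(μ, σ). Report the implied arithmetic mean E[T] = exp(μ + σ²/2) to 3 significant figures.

E[T] ≈ 2120 years

If T ~ Lognormal(μ,σ) then ln T ~ Normal(μ,σ), so the p-quantile of ln T is μ + z_p·σ.
ln(1700) = 7.438 and ln(4000) = 8.294; z_{0.5} = 0, z_{0.9} = 1.282.
σ = (8.294 − 7.438)/(1.282 − (0)) = 0.668.
μ = 7.438 − (0)·0.668 = 7.438.
E[T] = exp(μ + σ²/2) = exp(7.438 + 0.2229) = 2120 years.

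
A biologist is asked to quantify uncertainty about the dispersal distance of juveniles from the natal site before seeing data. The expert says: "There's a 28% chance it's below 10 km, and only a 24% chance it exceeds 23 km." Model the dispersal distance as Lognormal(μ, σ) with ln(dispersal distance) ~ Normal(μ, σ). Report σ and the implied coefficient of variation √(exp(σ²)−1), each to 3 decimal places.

If T ~ Lognormal(μ,σ) then ln T ~ Normal(μ,σ), so the p-quantile of ln T is μ + z_p·σ.
ln(10) = 2.303 and ln(23) = 3.135; z_{0.28} = -0.5828, z_{0.76} = 0.7063.
σ = (3.135 − 2.303)/(0.7063 − (-0.5828)) = 0.646.
μ = 2.303 − (-0.5828)·0.646 = 2.679.
CV = √(exp(σ²)−1) = √(exp(0.4174)−1) = 0.720.

σ ≈ 0.646, CV ≈ 0.720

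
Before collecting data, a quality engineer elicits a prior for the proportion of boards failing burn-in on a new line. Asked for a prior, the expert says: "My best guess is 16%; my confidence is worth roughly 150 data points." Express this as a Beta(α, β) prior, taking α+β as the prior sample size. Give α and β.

α = 24, β = 126

Under the effective-sample-size interpretation, Beta(α, β) has prior mean α/(α+β) and prior sample size α+β.
So α+β = 150 and α/(α+β) = 0.16, giving α = 0.16·150 = 24 and β = 150 − 24 = 126.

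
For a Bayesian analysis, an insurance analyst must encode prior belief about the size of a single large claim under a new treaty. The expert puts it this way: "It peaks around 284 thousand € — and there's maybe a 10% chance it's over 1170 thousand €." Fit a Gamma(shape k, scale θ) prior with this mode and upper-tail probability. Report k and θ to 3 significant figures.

k ≈ 1.91, θ ≈ 311

Gamma(k,θ) with k>1 has mode (k−1)θ, so θ = 284/(k−1).
Need P(X < 1170) = 0.9 with θ tied to k this way. Start at k = 2, θ = 284: P(X<1170) ≈ 0.917.
Too high — lower k to spread out. Iterating converges to k ≈ 1.91.
Then θ = 284/(1.91−1) ≈ 311.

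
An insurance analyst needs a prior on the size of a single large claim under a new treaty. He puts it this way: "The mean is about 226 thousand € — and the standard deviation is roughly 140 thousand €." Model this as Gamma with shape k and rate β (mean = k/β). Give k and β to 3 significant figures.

k ≈ 2.61, β ≈ 0.0115

For Gamma(k, rate β): mean = k/β, variance = k/β², so CV = 1/√k.
CV = SD/mean = 140/226 = 0.6195, hence k = 1/CV² = 2.61.
Then β = k/mean = 2.61/226 = 0.0115.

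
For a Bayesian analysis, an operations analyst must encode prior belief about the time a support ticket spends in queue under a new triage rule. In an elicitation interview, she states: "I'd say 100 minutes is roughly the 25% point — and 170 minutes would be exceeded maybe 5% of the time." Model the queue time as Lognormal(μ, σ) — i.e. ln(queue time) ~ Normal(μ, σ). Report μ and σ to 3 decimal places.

μ ≈ 4.759, σ ≈ 0.229

If T ~ Lognormal(μ,σ) then ln T ~ Normal(μ,σ), so the p-quantile of ln T is μ + z_p·σ.
ln(100) = 4.605 and ln(170) = 5.136; z_{0.25} = -0.6745, z_{0.95} = 1.645.
σ = (5.136 − 4.605)/(1.645 − (-0.6745)) = 0.229.
μ = 4.605 − (-0.6745)·0.229 = 4.759.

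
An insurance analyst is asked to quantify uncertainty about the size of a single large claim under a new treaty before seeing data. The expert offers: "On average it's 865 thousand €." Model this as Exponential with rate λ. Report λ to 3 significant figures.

Exponential mean = 1/λ, so λ = 1/865.0 = 0.00116.

λ ≈ 0.00116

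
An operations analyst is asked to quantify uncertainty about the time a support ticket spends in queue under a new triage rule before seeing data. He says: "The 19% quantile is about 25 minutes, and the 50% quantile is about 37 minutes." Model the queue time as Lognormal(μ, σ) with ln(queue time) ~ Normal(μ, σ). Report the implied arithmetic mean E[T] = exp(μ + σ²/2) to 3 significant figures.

If T ~ Lognormal(μ,σ) then ln T ~ Normal(μ,σ), so the p-quantile of ln T is μ + z_p·σ.
ln(25) = 3.219 and ln(37) = 3.611; z_{0.19} = -0.8779, z_{0.5} = 0.
σ = (3.611 − 3.219)/(0 − (-0.8779)) = 0.447.
μ = 3.219 − (-0.8779)·0.447 = 3.611.
E[T] = exp(μ + σ²/2) = exp(3.611 + 0.0997) = 40.9 minutes.

E[T] ≈ 40.9 minutes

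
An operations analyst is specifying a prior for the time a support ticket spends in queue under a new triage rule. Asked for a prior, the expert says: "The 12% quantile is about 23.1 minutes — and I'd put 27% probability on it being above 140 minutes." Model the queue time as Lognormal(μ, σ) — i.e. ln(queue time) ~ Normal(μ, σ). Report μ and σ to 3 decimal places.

μ ≈ 4.324, σ ≈ 1.008

If T ~ Lognormal(μ,σ) then ln T ~ Normal(μ,σ), so the p-quantile of ln T is μ + z_p·σ.
ln(23.1) = 3.14 and ln(140) = 4.942; z_{0.12} = -1.175, z_{0.73} = 0.6128.
σ = (4.942 − 3.14)/(0.6128 − (-1.175)) = 1.008.
μ = 3.14 − (-1.175)·1.008 = 4.324.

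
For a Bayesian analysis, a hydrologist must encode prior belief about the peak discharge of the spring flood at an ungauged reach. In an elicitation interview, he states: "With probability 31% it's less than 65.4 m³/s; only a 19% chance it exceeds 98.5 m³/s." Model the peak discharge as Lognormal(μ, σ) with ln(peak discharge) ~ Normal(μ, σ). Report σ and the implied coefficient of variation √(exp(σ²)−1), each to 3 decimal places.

σ ≈ 0.298, CV ≈ 0.305

If T ~ Lognormal(μ,σ) then ln T ~ Normal(μ,σ), so the p-quantile of ln T is μ + z_p·σ.
ln(65.4) = 4.181 and ln(98.5) = 4.59; z_{0.31} = -0.4959, z_{0.81} = 0.8779.
σ = (4.59 − 4.181)/(0.8779 − (-0.4959)) = 0.298.
μ = 4.181 − (-0.4959)·0.298 = 4.328.
CV = √(exp(σ²)−1) = √(exp(0.0889)−1) = 0.305.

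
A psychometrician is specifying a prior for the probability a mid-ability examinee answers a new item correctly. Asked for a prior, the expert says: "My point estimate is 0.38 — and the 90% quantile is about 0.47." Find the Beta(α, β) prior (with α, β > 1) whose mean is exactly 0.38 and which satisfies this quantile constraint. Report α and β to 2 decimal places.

α ≈ 18.45, β ≈ 30.10

With mean 0.38 fixed, write α = 0.38s, β = 0.62s where s = α+β.
Need P(θ < 0.47) = 0.9 under Beta(0.38s, 0.62s). Normal approximation: (q−m)/√(m(1−m)/s) ≈ z_{0.9} = 1.28, so s ≈ 0.38·0.62·(1.28)²/(0.47−0.38)² = 47.8.
At s = 47.8: P(θ<0.47) ≈ 0.898. Adjusting to match 0.9 gives s ≈ 48.55.
So α = 0.38·48.55 ≈ 18.45, β = 0.62·48.55 ≈ 30.10.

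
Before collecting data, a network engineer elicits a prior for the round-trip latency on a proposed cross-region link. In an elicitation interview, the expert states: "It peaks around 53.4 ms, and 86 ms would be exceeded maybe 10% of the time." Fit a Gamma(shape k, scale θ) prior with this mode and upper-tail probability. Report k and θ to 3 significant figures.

Gamma(k,θ) with k>1 has mode (k−1)θ, so θ = 53.4/(k−1).
Need P(X < 86) = 0.9 with θ tied to k this way. Start at k = 2, θ = 53.4: P(X<86) ≈ 0.478.
Too low — raise k to concentrate. Iterating converges to k ≈ 9.28.
Then θ = 53.4/(9.28−1) ≈ 6.45.

k ≈ 9.28, θ ≈ 6.45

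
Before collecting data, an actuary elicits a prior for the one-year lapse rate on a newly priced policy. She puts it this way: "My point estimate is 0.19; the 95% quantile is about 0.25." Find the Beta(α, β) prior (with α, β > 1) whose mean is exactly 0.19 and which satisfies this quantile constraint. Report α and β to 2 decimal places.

α ≈ 23.91, β ≈ 101.94

With mean 0.19 fixed, write α = 0.19s, β = 0.81s where s = α+β.
Need P(θ < 0.25) = 0.95 under Beta(0.19s, 0.81s). Normal approximation: (q−m)/√(m(1−m)/s) ≈ z_{0.95} = 1.64, so s ≈ 0.19·0.81·(1.64)²/(0.25−0.19)² = 115.7.
At s = 115.7: P(θ<0.25) ≈ 0.943. Adjusting to match 0.95 gives s ≈ 125.85.
So α = 0.19·125.85 ≈ 23.91, β = 0.81·125.85 ≈ 101.94.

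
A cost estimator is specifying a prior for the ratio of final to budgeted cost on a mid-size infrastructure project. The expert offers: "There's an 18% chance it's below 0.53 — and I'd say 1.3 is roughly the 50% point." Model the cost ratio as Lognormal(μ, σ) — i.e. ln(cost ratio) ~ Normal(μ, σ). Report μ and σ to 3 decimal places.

μ ≈ 0.262, σ ≈ 0.980

If T ~ Lognormal(μ,σ) then ln T ~ Normal(μ,σ), so the p-quantile of ln T is μ + z_p·σ.
ln(0.53) = -0.6349 and ln(1.3) = 0.2624; z_{0.18} = -0.9154, z_{0.5} = 0.
σ = (0.2624 − -0.6349)/(0 − (-0.9154)) = 0.980.
μ = -0.6349 − (-0.9154)·0.980 = 0.262.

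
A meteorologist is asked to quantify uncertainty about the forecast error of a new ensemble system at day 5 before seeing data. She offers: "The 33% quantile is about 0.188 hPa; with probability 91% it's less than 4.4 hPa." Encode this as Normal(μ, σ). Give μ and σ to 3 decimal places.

For Normal(μ,σ), the p-quantile is μ + z_p·σ. Here z_{0.33} = -0.4399, z_{0.91} = 1.341.
So 0.188 = μ − 0.4399σ and 4.4 = μ + 1.341σ.
Subtracting: σ = (4.4 − 0.188)/(1.341 − (-0.4399)) = 2.365.
Then μ = 0.188 − (-0.4399)·2.365 = 1.229.

μ = 1.229, σ = 2.365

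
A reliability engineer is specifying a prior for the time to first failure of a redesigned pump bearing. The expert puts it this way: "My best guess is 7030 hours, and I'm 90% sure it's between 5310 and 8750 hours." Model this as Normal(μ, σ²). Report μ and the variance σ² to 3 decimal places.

μ = 7030.000, σ² = 1093458.690

A symmetric 90% interval runs μ ± z·σ with z = 1.645.
Half-width = 1720, so σ = 1720/1.645 = 1045.6858 and σ² = 1093458.690.
μ is the stated best guess, 7030.000.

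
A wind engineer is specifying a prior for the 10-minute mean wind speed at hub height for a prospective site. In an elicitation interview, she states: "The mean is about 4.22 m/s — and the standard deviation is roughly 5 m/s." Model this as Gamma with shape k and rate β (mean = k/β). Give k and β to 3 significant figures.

For Gamma(k, rate β): mean = k/β, variance = k/β², so CV = 1/√k.
CV = SD/mean = 5/4.22 = 1.185, hence k = 1/CV² = 0.712.
Then β = k/mean = 0.712/4.22 = 0.169.

k ≈ 0.712, β ≈ 0.169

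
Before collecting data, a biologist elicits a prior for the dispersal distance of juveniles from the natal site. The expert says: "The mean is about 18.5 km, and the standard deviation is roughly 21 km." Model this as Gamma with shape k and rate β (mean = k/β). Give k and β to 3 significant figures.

For Gamma(k, rate β): mean = k/β, variance = k/β², so CV = 1/√k.
CV = SD/mean = 21/18.5 = 1.135, hence k = 1/CV² = 0.776.
Then β = k/mean = 0.776/18.5 = 0.042.

k ≈ 0.776, β ≈ 0.042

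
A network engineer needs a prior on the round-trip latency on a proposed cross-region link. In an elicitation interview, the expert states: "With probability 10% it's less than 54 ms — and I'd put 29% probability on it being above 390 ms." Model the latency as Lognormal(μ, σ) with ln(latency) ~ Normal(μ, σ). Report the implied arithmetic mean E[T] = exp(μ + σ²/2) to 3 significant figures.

E[T] ≈ 384 ms

If T ~ Lognormal(μ,σ) then ln T ~ Normal(μ,σ), so the p-quantile of ln T is μ + z_p·σ.
ln(54) = 3.989 and ln(390) = 5.966; z_{0.1} = -1.282, z_{0.71} = 0.5534.
σ = (5.966 − 3.989)/(0.5534 − (-1.282)) = 1.078.
μ = 3.989 − (-1.282)·1.078 = 5.370.
E[T] = exp(μ + σ²/2) = exp(5.370 + 0.5805) = 384 ms.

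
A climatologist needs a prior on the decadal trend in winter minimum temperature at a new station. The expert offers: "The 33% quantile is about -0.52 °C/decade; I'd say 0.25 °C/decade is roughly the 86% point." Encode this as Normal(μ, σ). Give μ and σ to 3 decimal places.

For Normal(μ,σ), the p-quantile is μ + z_p·σ. Here z_{0.33} = -0.4399, z_{0.86} = 1.08.
So -0.52 = μ − 0.4399σ and 0.25 = μ + 1.08σ.
Subtracting: σ = (0.25 − -0.52)/(1.08 − (-0.4399)) = 0.507.
Then μ = -0.52 − (-0.4399)·0.507 = -0.297.

μ = -0.297, σ = 0.507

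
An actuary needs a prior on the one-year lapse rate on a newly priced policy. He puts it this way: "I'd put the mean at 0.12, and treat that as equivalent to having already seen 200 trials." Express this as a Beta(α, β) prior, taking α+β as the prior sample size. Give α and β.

α = 24, β = 176

Under the effective-sample-size interpretation, Beta(α, β) has prior mean α/(α+β) and prior sample size α+β.
So α+β = 200 and α/(α+β) = 0.12, giving α = 0.12·200 = 24 and β = 200 − 24 = 176.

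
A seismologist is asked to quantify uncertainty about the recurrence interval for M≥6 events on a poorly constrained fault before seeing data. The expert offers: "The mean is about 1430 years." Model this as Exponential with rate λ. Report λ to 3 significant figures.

Exponential mean = 1/λ, so λ = 1/1430.0 = 0.000699.

λ ≈ 0.000699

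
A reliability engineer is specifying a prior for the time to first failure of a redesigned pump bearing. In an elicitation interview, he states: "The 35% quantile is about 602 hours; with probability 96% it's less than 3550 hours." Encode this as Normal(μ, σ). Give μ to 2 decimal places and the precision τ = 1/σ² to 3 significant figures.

μ = 1133.80, τ = 5.25e-07

The p-quantile of Normal(μ,σ) is μ + z_p·σ, with z_{0.35} = -0.3853 and z_{0.96} = 1.751.
Eliminate σ: μ = (z₂·x₁ − z₁·x₂)/(z₂ − z₁) = (1.751·602 − (-0.3853)·3550)/2.136 = 1133.80.
Then σ = (x₂ − x₁)/(z₂ − z₁) = (3550 − 602)/2.136 = 1380.15.
Precision τ = 1/σ² = 1/1380² = 5.25e-07.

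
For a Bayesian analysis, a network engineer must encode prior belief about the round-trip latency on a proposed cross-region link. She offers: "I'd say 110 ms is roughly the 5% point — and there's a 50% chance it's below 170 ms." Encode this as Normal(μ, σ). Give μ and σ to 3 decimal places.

μ = 170.000, σ = 36.477

The p-quantile of Normal(μ,σ) is μ + z_p·σ, with z_{0.05} = -1.645 and z_{0.5} = 0.
Eliminate σ: μ = (z₂·x₁ − z₁·x₂)/(z₂ − z₁) = (0·110 − (-1.645)·170)/1.645 = 170.000.
Then σ = (x₂ − x₁)/(z₂ − z₁) = (170 − 110)/1.645 = 36.477.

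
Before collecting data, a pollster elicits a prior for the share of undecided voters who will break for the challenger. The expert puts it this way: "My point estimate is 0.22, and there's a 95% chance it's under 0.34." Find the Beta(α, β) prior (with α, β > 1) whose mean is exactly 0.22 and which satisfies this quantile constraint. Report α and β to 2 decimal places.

With mean 0.22 fixed, write α = 0.22s, β = 0.78s where s = α+β.
Need P(θ < 0.34) = 0.95 under Beta(0.22s, 0.78s). Normal approximation: (q−m)/√(m(1−m)/s) ≈ z_{0.95} = 1.64, so s ≈ 0.22·0.78·(1.64)²/(0.34−0.22)² = 32.2.
At s = 32.2: P(θ<0.34) ≈ 0.940. Adjusting to match 0.95 gives s ≈ 36.28.
So α = 0.22·36.28 ≈ 7.98, β = 0.78·36.28 ≈ 28.30.

α ≈ 7.98, β ≈ 28.30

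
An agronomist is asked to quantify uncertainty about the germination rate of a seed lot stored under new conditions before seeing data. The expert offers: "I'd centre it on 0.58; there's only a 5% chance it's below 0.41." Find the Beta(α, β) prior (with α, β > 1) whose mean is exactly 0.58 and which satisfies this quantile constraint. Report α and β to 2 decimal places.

With mean 0.58 fixed, write α = 0.58s, β = 0.42s where s = α+β.
Need P(θ < 0.41) = 0.05 under Beta(0.58s, 0.42s). Normal approximation: (q−m)/√(m(1−m)/s) ≈ z_{0.05} = -1.64, so s ≈ 0.58·0.42·(-1.64)²/(0.41−0.58)² = 22.8.
At s = 22.8: P(θ<0.41) ≈ 0.051. Adjusting to match 0.05 gives s ≈ 23.01.
So α = 0.58·23.01 ≈ 13.35, β = 0.42·23.01 ≈ 9.67.

α ≈ 13.35, β ≈ 9.67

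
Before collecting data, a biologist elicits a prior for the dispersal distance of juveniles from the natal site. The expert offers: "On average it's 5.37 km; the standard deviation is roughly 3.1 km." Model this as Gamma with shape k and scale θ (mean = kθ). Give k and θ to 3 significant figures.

k ≈ 3, θ ≈ 1.79

For Gamma(k, scale θ): mean = kθ, variance = kθ², so CV = 1/√k.
CV = SD/mean = 3.1/5.37 = 0.5773, hence k = 1/CV² = 3.
Then θ = mean/k = 5.37/3 = 1.79.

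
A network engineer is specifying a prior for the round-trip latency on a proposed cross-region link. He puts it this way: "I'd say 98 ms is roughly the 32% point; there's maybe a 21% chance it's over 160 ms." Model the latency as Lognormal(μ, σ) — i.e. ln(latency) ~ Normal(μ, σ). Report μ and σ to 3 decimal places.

If T ~ Lognormal(μ,σ) then ln T ~ Normal(μ,σ), so the p-quantile of ln T is μ + z_p·σ.
ln(98) = 4.585 and ln(160) = 5.075; z_{0.32} = -0.4677, z_{0.79} = 0.8064.
σ = (5.075 − 4.585)/(0.8064 − (-0.4677)) = 0.385.
μ = 4.585 − (-0.4677)·0.385 = 4.765.

μ ≈ 4.765, σ ≈ 0.385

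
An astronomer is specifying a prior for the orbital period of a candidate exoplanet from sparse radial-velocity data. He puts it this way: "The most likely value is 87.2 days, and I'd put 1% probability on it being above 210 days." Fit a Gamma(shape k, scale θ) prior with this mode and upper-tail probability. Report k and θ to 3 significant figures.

k ≈ 7.13, θ ≈ 14.2

Gamma(k,θ) with k>1 has mode (k−1)θ, so θ = 87.2/(k−1).
Need P(X < 210) = 0.99 with θ tied to k this way. Start at k = 2, θ = 87.2: P(X<210) ≈ 0.693.
Too low — raise k to concentrate. Iterating converges to k ≈ 7.13.
Then θ = 87.2/(7.13−1) ≈ 14.2.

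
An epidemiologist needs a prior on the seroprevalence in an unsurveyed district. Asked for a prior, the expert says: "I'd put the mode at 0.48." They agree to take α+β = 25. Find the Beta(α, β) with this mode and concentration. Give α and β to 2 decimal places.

For α,β > 1 the Beta mode is (α−1)/(α+β−2). With α+β = 25, the mode is (α−1)/23.
Set (α−1)/23 = 0.48 → α = 1 + 0.48·23 = 12.04.
β = 25 − α = 12.96.

α = 12.04, β = 12.96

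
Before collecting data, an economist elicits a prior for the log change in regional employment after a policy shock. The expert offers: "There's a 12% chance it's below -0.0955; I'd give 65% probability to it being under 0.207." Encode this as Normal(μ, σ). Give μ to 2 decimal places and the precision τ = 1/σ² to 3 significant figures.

The p-quantile of Normal(μ,σ) is μ + z_p·σ, with z_{0.12} = -1.175 and z_{0.65} = 0.3853.
Eliminate σ: μ = (z₂·x₁ − z₁·x₂)/(z₂ − z₁) = (0.3853·-0.0955 − (-1.175)·0.207)/1.56 = 0.13.
Then σ = (x₂ − x₁)/(z₂ − z₁) = (0.207 − -0.0955)/1.56 = 0.19.
Precision τ = 1/σ² = 1/0.1939² = 26.6.

μ = 0.13, τ = 26.6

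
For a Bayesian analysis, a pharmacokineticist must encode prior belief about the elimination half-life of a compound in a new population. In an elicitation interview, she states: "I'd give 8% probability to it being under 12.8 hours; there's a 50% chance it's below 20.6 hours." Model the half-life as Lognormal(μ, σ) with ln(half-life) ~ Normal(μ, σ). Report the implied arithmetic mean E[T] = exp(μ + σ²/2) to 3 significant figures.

If T ~ Lognormal(μ,σ) then ln T ~ Normal(μ,σ), so the p-quantile of ln T is μ + z_p·σ.
ln(12.8) = 2.549 and ln(20.6) = 3.025; z_{0.08} = -1.405, z_{0.5} = 0.
σ = (3.025 − 2.549)/(0 − (-1.405)) = 0.339.
μ = 2.549 − (-1.405)·0.339 = 3.025.
E[T] = exp(μ + σ²/2) = exp(3.025 + 0.0573) = 21.8 hours.

E[T] ≈ 21.8 hours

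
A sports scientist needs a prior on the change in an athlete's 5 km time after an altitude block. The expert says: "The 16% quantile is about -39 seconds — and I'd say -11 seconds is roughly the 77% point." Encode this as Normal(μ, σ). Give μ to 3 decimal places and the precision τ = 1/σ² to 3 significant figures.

The p-quantile of Normal(μ,σ) is μ + z_p·σ, with z_{0.16} = -0.9945 and z_{0.77} = 0.7388.
Eliminate σ: μ = (z₂·x₁ − z₁·x₂)/(z₂ − z₁) = (0.7388·-39 − (-0.9945)·-11)/1.733 = -22.935.
Then σ = (x₂ − x₁)/(z₂ − z₁) = (-11 − -39)/1.733 = 16.154.
Precision τ = 1/σ² = 1/16.15² = 0.00383.

μ = -22.935, τ = 0.00383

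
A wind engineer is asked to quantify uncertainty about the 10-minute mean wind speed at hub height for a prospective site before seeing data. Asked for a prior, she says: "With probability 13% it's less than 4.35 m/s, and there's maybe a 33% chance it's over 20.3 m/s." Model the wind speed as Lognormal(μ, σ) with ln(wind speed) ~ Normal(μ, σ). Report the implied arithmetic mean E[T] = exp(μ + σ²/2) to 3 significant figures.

E[T] ≈ 21.4 m/s

If T ~ Lognormal(μ,σ) then ln T ~ Normal(μ,σ), so the p-quantile of ln T is μ + z_p·σ.
ln(4.35) = 1.47 and ln(20.3) = 3.011; z_{0.13} = -1.126, z_{0.67} = 0.4399.
σ = (3.011 − 1.47)/(0.4399 − (-1.126)) = 0.983.
μ = 1.47 − (-1.126)·0.983 = 2.578.
E[T] = exp(μ + σ²/2) = exp(2.578 + 0.4836) = 21.4 m/s.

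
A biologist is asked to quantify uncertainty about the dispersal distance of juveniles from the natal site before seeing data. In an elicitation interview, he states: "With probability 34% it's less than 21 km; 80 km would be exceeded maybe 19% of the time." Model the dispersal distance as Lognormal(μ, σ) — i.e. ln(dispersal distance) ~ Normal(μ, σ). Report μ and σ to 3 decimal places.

If T ~ Lognormal(μ,σ) then ln T ~ Normal(μ,σ), so the p-quantile of ln T is μ + z_p·σ.
ln(21) = 3.045 and ln(80) = 4.382; z_{0.34} = -0.4125, z_{0.81} = 0.8779.
σ = (4.382 − 3.045)/(0.8779 − (-0.4125)) = 1.037.
μ = 3.045 − (-0.4125)·1.037 = 3.472.

μ ≈ 3.472, σ ≈ 1.037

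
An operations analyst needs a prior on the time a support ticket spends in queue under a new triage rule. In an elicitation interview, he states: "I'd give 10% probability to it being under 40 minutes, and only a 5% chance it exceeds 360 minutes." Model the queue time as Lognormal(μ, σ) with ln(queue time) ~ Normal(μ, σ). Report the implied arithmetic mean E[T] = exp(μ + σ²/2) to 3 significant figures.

If T ~ Lognormal(μ,σ) then ln T ~ Normal(μ,σ), so the p-quantile of ln T is μ + z_p·σ.
ln(40) = 3.689 and ln(360) = 5.886; z_{0.1} = -1.282, z_{0.95} = 1.645.
σ = (5.886 − 3.689)/(1.645 − (-1.282)) = 0.751.
μ = 3.689 − (-1.282)·0.751 = 4.651.
E[T] = exp(μ + σ²/2) = exp(4.651 + 0.2819) = 139 minutes.

E[T] ≈ 139 minutes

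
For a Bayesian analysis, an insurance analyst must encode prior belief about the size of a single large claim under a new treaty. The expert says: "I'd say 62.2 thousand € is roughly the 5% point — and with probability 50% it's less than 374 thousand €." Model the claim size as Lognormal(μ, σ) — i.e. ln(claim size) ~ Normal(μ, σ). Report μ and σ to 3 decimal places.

μ ≈ 5.924, σ ≈ 1.091

If T ~ Lognormal(μ,σ) then ln T ~ Normal(μ,σ), so the p-quantile of ln T is μ + z_p·σ.
ln(62.2) = 4.13 and ln(374) = 5.924; z_{0.05} = -1.645, z_{0.5} = 0.
σ = (5.924 − 4.13)/(0 − (-1.645)) = 1.091.
μ = 4.13 − (-1.645)·1.091 = 5.924.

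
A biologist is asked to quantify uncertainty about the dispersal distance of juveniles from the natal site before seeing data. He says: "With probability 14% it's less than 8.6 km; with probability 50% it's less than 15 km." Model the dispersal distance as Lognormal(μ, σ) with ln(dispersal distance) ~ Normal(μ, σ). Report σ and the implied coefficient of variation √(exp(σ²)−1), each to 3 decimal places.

σ ≈ 0.515, CV ≈ 0.551

If T ~ Lognormal(μ,σ) then ln T ~ Normal(μ,σ), so the p-quantile of ln T is μ + z_p·σ.
ln(8.6) = 2.152 and ln(15) = 2.708; z_{0.14} = -1.08, z_{0.5} = 0.
σ = (2.708 − 2.152)/(0 − (-1.08)) = 0.515.
μ = 2.152 − (-1.08)·0.515 = 2.708.
CV = √(exp(σ²)−1) = √(exp(0.2652)−1) = 0.551.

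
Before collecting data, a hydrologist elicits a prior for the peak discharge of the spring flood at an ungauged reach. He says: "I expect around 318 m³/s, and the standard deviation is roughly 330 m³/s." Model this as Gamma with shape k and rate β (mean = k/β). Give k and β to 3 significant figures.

For Gamma(k, rate β): mean = k/β, variance = k/β², so CV = 1/√k.
CV = SD/mean = 330/318 = 1.038, hence k = 1/CV² = 0.929.
Then β = k/mean = 0.929/318 = 0.00292.

k ≈ 0.929, β ≈ 0.00292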